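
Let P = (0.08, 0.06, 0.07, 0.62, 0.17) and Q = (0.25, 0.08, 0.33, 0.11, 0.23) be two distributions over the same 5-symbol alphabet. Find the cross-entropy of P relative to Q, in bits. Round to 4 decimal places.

2.8254 bits

H(P,Q) = −Σ p·log₂ q.
  −0.08·log₂(0.25) = 0.16000
  −0.06·log₂(0.08) = 0.21863
  −0.07·log₂(0.33) = 0.11196
  −0.62·log₂(0.11) = 1.97434
  −0.17·log₂(0.23) = 0.36045
H(P,Q) = 2.8254 bits.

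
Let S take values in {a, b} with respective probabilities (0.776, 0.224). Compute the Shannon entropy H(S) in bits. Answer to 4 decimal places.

H(S) = −Σ p·log₂ p.
  −(0.776)·log₂(0.776) = 0.28392
  −(0.224)·log₂(0.224) = 0.48349
Sum: 0.28392 + 0.48349 = 0.7674 bits.

0.7674 bits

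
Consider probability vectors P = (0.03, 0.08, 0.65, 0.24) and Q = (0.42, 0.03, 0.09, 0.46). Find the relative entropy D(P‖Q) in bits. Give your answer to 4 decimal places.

1.6278 bits

D(P‖Q) = Σ p·log₂(p/q).
  0.03·log₂(0.03/0.42) = -0.11422
  0.08·log₂(0.08/0.03) = 0.11320
  0.65·log₂(0.65/0.09) = 1.85409
  0.24·log₂(0.24/0.46) = -0.22526
D(P‖Q) = 1.6278 bits.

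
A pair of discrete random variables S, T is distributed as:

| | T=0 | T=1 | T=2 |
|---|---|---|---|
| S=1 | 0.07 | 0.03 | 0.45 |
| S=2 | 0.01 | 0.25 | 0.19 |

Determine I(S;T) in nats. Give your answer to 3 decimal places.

Marginals: p(S) = (0.5500, 0.4500), p(T) = (0.0800, 0.2800, 0.6400).
I(S;T) = Σ p(x,y)·ln[p(x,y)/(p(x)p(y))].
  (1,0): 0.07·ln(1.5909) = 0.0325
  (1,1): 0.03·ln(0.1948) = -0.0491
  (1,2): 0.45·ln(1.2784) = 0.1105
  (2,0): 0.01·ln(0.2778) = -0.0128
  (2,1): 0.25·ln(1.9841) = 0.1713
  (2,2): 0.19·ln(0.6597) = -0.0790
Sum = 0.173 nats.

0.173 nats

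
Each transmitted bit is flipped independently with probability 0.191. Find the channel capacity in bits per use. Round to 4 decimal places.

Binary symmetric channel: C = 1 − h₂(ε) where h₂ is the binary entropy function.
h₂(0.191) = −0.191·log₂0.191 − 0.809·log₂0.809 = 0.7036.
C = 1 − 0.7036 = 0.2964 bits per channel use.

0.2964 bits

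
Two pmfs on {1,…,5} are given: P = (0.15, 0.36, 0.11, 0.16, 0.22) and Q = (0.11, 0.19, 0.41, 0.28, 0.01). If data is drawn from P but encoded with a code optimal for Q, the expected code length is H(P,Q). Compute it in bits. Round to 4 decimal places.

H(P,Q) = −Σ p·log₂ q.
  −0.15·log₂(0.11) = 0.47766
  −0.36·log₂(0.19) = 0.86253
  −0.11·log₂(0.41) = 0.14149
  −0.16·log₂(0.28) = 0.29384
  −0.22·log₂(0.01) = 1.46165
H(P,Q) = 3.2372 bits.

3.2372 bits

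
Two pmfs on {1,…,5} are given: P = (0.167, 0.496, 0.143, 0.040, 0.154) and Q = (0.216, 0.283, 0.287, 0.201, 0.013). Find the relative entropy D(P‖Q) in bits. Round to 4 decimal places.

D(P‖Q) = Σ p·log₂(p/q).
  0.167·log₂(0.167/0.216) = -0.06199
  0.496·log₂(0.496/0.283) = 0.40153
  0.143·log₂(0.143/0.287) = -0.14372
  0.040·log₂(0.040/0.201) = -0.09316
  0.154·log₂(0.154/0.013) = 0.54922
D(P‖Q) = 0.6519 bits.

0.6519 bits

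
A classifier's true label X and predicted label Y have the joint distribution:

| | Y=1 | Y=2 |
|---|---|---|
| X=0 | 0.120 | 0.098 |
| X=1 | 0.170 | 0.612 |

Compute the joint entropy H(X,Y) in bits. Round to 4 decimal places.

1.5636 bits

H(X,Y) = −Σ p(x,y)·log₂ p(x,y) over all 4 cells.
  cell (0,1): −0.120·log₂0.120 = 0.36707
  cell (0,2): −0.098·log₂0.098 = 0.32841
  cell (1,1): −0.170·log₂0.170 = 0.43459
  cell (1,2): −0.612·log₂0.612 = 0.43354
Sum = 1.5636 bits.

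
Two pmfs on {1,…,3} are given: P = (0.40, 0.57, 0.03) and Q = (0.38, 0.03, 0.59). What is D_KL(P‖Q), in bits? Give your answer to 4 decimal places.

2.3220 bits

D(P‖Q) = Σ p·log₂(p/q).
  0.40·log₂(0.40/0.38) = 0.02960
  0.57·log₂(0.57/0.03) = 2.42132
  0.03·log₂(0.03/0.59) = -0.12893
D(P‖Q) = 2.3220 bits.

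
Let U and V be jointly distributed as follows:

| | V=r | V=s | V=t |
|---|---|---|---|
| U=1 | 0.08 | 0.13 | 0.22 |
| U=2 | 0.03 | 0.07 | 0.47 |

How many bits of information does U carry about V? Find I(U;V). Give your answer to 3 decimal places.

Marginals: p(U) = (0.4300, 0.5700), p(V) = (0.1100, 0.2000, 0.6900).
I(U;V) = H(U) + H(V) − H(U,V).
H(U) = 0.9858, H(V) = 1.1841, H(U,V) = 2.0870.
I(U;V) = 0.9858 + 1.1841 − 2.0870 = 0.083 bits.

0.083 bits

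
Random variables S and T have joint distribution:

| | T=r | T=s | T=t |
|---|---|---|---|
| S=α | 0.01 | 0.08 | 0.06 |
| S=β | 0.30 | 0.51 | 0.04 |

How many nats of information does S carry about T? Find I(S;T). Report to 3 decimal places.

0.077 nats

Marginals: p(S) = (0.1500, 0.8500), p(T) = (0.3100, 0.5900, 0.1000).
I(S;T) = Σ p(x,y)·ln[p(x,y)/(p(x)p(y))].
  (α,r): 0.01·ln(0.2151) = -0.0154
  (α,s): 0.08·ln(0.9040) = -0.0081
  (α,t): 0.06·ln(4.0000) = 0.0832
  (β,r): 0.30·ln(1.1385) = 0.0389
  (β,s): 0.51·ln(1.0169) = 0.0086
  (β,t): 0.04·ln(0.4706) = -0.0302
Sum = 0.077 nats.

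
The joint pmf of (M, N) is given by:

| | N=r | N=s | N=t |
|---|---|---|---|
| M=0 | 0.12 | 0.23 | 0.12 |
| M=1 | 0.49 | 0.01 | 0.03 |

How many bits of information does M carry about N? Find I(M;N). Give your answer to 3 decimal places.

Marginals: p(M) = (0.4700, 0.5300), p(N) = (0.6100, 0.2400, 0.1500).
I(M;N) = Σ p(x,y)·log₂[p(x,y)/(p(x)p(y))].
  (0,r): 0.12·log₂(0.4186) = -0.1508
  (0,s): 0.23·log₂(2.0390) = 0.2364
  (0,t): 0.12·log₂(1.7021) = 0.0921
  (1,r): 0.49·log₂(1.5156) = 0.2940
  (1,s): 0.01·log₂(0.0786) = -0.0367
  (1,t): 0.03·log₂(0.3774) = -0.0422
Sum = 0.393 bits.

0.393 bits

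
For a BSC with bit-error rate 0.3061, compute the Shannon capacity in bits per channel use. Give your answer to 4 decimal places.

Binary symmetric channel: C = 1 − h₂(ε) where h₂ is the binary entropy function.
h₂(0.3061) = −0.3061·log₂0.3061 − 0.6939·log₂0.6939 = 0.8886.
C = 1 − 0.8886 = 0.1114 bits per channel use.

0.1114 bits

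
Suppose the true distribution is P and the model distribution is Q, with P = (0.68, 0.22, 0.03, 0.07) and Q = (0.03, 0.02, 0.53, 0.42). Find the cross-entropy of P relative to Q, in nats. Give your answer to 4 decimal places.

H(P,Q) = −Σ p·ln q.
  −0.68·ln(0.03) = 2.38446
  −0.22·ln(0.02) = 0.86065
  −0.03·ln(0.53) = 0.01905
  −0.07·ln(0.42) = 0.06073
H(P,Q) = 3.3249 nats.

3.3249 nats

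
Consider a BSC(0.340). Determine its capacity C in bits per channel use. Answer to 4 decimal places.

Binary symmetric channel: C = 1 − h₂(ε) where h₂ is the binary entropy function.
h₂(0.340) = −0.340·log₂0.340 − 0.660·log₂0.660 = 0.9248.
C = 1 − 0.9248 = 0.0752 bits per channel use.

0.0752 bits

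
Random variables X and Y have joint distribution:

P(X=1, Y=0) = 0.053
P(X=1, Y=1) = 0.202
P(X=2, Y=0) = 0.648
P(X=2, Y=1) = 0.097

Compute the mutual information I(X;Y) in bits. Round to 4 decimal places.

0.2763 bits

Marginals: p(X) = (0.2550, 0.7450), p(Y) = (0.7010, 0.2990).
I(X;Y) = Σ p(x,y)·log₂[p(x,y)/(p(x)p(y))].
  (1,0): 0.053·log₂(0.2965) = -0.09296
  (1,1): 0.202·log₂(2.6494) = 0.28394
  (2,0): 0.648·log₂(1.2408) = 0.20170
  (2,1): 0.097·log₂(0.4355) = -0.11634
Sum = 0.2763 bits.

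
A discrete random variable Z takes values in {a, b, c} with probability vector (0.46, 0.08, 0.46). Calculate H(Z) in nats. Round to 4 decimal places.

H(Z) = −Σ p·ln p.
  −(0.46)·ln(0.46) = 0.35720
  −(0.08)·ln(0.08) = 0.20206
  −(0.46)·ln(0.46) = 0.35720
Sum: 0.35720 + 0.20206 + 0.35720 = 0.9165 nats.

0.9165 nats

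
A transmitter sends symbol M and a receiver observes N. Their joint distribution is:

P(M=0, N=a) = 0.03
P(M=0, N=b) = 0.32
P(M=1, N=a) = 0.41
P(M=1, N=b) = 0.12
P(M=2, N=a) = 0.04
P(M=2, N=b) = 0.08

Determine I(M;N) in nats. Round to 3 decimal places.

Marginals: p(M) = (0.3500, 0.5300, 0.1200), p(N) = (0.4800, 0.5200).
I(M;N) = H(M) + H(N) − H(M,N).
H(M) = 0.9584, H(N) = 0.6923, H(M,N) = 1.4206.
I(M;N) = 0.9584 + 0.6923 − 1.4206 = 0.230 nats.

0.230 nats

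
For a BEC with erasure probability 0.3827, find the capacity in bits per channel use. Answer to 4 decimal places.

0.6173 bits

Binary erasure channel: capacity C = 1 − ε.
C = 1 − 0.3827 = 0.6173 bits per channel use.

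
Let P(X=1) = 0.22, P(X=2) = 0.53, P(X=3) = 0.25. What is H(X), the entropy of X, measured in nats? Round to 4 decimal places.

H(X) = −Σ p·ln p.
  −(0.22)·ln(0.22) = 0.33311
  −(0.53)·ln(0.53) = 0.33649
  −(0.25)·ln(0.25) = 0.34657
Sum: 0.33311 + 0.33649 + 0.34657 = 1.0162 nats.

1.0162 nats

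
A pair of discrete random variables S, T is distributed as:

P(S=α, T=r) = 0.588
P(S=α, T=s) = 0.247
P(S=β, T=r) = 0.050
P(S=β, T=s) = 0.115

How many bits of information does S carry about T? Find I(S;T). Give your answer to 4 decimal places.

Marginals: p(S) = (0.8350, 0.1650), p(T) = (0.6380, 0.3620).
I(S;T) = Σ p(x,y)·log₂[p(x,y)/(p(x)p(y))].
  (α,r): 0.588·log₂(1.1037) = 0.08374
  (α,s): 0.247·log₂(0.8172) = -0.07196
  (β,r): 0.050·log₂(0.4750) = -0.05370
  (β,s): 0.115·log₂(1.9253) = 0.10869
Sum = 0.0668 bits.

0.0668 bits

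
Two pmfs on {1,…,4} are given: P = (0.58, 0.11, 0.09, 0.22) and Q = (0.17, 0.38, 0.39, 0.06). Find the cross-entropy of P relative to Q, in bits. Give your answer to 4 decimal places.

2.6515 bits

H(P,Q) = −Σ p·log₂ q.
  −0.58·log₂(0.17) = 1.48271
  −0.11·log₂(0.38) = 0.15355
  −0.09·log₂(0.39) = 0.12226
  −0.22·log₂(0.06) = 0.89296
H(P,Q) = 2.6515 bits.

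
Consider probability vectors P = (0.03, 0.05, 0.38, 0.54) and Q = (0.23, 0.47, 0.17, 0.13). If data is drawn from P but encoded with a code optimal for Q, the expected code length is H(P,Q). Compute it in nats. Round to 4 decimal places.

H(P,Q) = −Σ p·ln q.
  −0.03·ln(0.23) = 0.04409
  −0.05·ln(0.47) = 0.03775
  −0.38·ln(0.17) = 0.67334
  −0.54·ln(0.13) = 1.10172
H(P,Q) = 1.8569 nats.

1.8569 nats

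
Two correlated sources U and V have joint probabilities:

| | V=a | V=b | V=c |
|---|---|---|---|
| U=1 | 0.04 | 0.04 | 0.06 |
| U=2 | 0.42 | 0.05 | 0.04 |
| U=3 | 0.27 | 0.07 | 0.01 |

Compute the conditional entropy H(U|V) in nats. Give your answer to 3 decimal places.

Chain rule: H(U|V) = H(U,V) − H(V).
Marginals: p(U) = (0.1400, 0.5100, 0.3500), p(V) = (0.7300, 0.1600, 0.1100).
H(U,V) = 1.6549 nats; H(V) = 0.7658 nats.
H(U|V) = 1.6549 − 0.7658 = 0.889 nats.

0.889 nats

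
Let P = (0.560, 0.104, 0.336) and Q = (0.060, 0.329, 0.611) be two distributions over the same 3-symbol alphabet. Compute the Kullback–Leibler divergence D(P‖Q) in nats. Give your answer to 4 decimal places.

D(P‖Q) = Σ p·ln(p/q).
  0.560·ln(0.560/0.060) = 1.25081
  0.104·ln(0.104/0.329) = -0.11977
  0.336·ln(0.336/0.611) = -0.20092
D(P‖Q) = 0.9301 nats.

0.9301 nats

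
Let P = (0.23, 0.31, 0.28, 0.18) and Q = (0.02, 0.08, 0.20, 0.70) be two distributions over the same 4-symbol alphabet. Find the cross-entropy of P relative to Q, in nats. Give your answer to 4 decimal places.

H(P,Q) = −Σ p·ln q.
  −0.23·ln(0.02) = 0.89977
  −0.31·ln(0.08) = 0.78298
  −0.28·ln(0.20) = 0.45064
  −0.18·ln(0.70) = 0.06420
H(P,Q) = 2.1976 nats.

2.1976 nats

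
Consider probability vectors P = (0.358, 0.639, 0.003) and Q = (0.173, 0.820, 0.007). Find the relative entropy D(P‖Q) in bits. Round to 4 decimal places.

D(P‖Q) = Σ p·log₂(p/q).
  0.358·log₂(0.358/0.173) = 0.37561
  0.639·log₂(0.639/0.820) = -0.22992
  0.003·log₂(0.003/0.007) = -0.00367
D(P‖Q) = 0.1420 bits.

0.1420 bits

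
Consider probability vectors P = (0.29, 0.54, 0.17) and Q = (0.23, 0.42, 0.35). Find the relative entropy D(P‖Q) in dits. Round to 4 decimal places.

0.0348 dits

D(P‖Q) = Σ p·log₁₀(p/q).
  0.29·log₁₀(0.29/0.23) = 0.02919
  0.54·log₁₀(0.54/0.42) = 0.05894
  0.17·log₁₀(0.17/0.35) = -0.05332
D(P‖Q) = 0.0348 dits.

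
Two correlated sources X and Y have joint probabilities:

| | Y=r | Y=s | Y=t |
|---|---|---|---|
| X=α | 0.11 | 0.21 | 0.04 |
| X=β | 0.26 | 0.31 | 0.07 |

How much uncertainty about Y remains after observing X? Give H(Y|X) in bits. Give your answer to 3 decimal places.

Marginals: p(X) = (0.3600, 0.6400), p(Y) = (0.3700, 0.5200, 0.1100).
H(Y|X) = Σ p(X) · H(Y|X=·).
  X=α: p=0.3600, H(Y|X=α) = 1.3285
  X=β: p=0.6400, H(Y|X=β) = 1.3837
Weighted sum = 1.364 bits.

1.364 bits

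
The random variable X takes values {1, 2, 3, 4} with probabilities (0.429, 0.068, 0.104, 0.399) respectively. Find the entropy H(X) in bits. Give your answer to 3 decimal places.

H(X) = −Σ p·log₂ p.
  −(0.429)·log₂(0.429) = 0.5238
  −(0.068)·log₂(0.068) = 0.2637
  −(0.104)·log₂(0.104) = 0.3396
  −(0.399)·log₂(0.399) = 0.5289
Sum: 0.5238 + 0.2637 + 0.3396 + 0.5289 = 1.656 bits.

1.656 bits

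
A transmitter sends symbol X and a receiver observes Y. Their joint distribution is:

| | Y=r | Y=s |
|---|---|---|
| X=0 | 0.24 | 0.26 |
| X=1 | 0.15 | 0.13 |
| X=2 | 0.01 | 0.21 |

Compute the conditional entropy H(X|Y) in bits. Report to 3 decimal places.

Chain rule: H(X|Y) = H(X,Y) − H(Y).
Marginals: p(X) = (0.5000, 0.2800, 0.2200), p(Y) = (0.4000, 0.6000).
H(X,Y) = 2.3319 bits; H(Y) = 0.9710 bits.
H(X|Y) = 2.3319 − 0.9710 = 1.361 bits.

1.361 bits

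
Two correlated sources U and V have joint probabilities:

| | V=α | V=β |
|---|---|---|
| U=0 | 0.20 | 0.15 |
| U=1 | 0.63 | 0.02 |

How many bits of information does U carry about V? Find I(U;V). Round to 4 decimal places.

0.1840 bits

Marginals: p(U) = (0.3500, 0.6500), p(V) = (0.8300, 0.1700).
I(U;V) = Σ p(x,y)·log₂[p(x,y)/(p(x)p(y))].
  (0,α): 0.20·log₂(0.6885) = -0.10771
  (0,β): 0.15·log₂(2.5210) = 0.20010
  (1,α): 0.63·log₂(1.1677) = 0.14095
  (1,β): 0.02·log₂(0.1810) = -0.04932
Sum = 0.1840 bits.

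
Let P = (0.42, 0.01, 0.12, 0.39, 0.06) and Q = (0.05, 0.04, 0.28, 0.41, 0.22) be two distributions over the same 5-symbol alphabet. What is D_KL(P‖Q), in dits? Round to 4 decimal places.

0.2957 dits

D(P‖Q) = Σ p·log₁₀(p/q).
  0.42·log₁₀(0.42/0.05) = 0.38820
  0.01·log₁₀(0.01/0.04) = -0.00602
  0.12·log₁₀(0.12/0.28) = -0.04416
  0.39·log₁₀(0.39/0.41) = -0.00847
  0.06·log₁₀(0.06/0.22) = -0.03386
D(P‖Q) = 0.2957 dits.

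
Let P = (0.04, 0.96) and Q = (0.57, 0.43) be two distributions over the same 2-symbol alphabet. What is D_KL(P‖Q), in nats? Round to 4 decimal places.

0.6648 nats

D(P‖Q) = Σ p·ln(p/q).
  0.04·ln(0.04/0.57) = -0.10627
  0.96·ln(0.96/0.43) = 0.77102
D(P‖Q) = 0.6648 nats.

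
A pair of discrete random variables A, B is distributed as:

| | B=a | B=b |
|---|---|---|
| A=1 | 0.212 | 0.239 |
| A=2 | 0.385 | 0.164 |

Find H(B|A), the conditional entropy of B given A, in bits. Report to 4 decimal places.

0.9328 bits

Chain rule: H(B|A) = H(A,B) − H(A).
Marginals: p(A) = (0.4510, 0.5490), p(B) = (0.5970, 0.4030).
H(A,B) = 1.9259 bits; H(A) = 0.9931 bits.
H(B|A) = 1.9259 − 0.9931 = 0.9328 bits.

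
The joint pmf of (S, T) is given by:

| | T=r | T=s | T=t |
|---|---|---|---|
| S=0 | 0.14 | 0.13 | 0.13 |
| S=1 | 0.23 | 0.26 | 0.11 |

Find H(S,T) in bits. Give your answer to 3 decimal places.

H(S,T) = −Σ p(x,y)·log₂ p(x,y) over all 6 cells.
  cell (0,r): −0.14·log₂0.14 = 0.3971
  cell (0,s): −0.13·log₂0.13 = 0.3826
  cell (0,t): −0.13·log₂0.13 = 0.3826
  cell (1,r): −0.23·log₂0.23 = 0.4877
  cell (1,s): −0.26·log₂0.26 = 0.5053
  cell (1,t): −0.11·log₂0.11 = 0.3503
Sum = 2.506 bits.

2.506 bits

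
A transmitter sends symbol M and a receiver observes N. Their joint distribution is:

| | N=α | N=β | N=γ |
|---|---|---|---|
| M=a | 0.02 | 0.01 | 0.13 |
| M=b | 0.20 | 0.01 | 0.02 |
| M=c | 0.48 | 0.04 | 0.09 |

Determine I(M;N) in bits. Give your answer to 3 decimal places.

0.231 bits

Marginals: p(M) = (0.1600, 0.2300, 0.6100), p(N) = (0.7000, 0.0600, 0.2400).
I(M;N) = H(M) + H(N) − H(M,N).
H(M) = 1.3457, H(N) = 1.0979, H(M,N) = 2.2123.
I(M;N) = 1.3457 + 1.0979 − 2.2123 = 0.231 bits.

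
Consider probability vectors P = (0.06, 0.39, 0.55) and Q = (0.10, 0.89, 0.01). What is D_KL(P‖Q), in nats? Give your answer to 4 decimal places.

D(P‖Q) = Σ p·ln(p/q).
  0.06·ln(0.06/0.10) = -0.03065
  0.39·ln(0.39/0.89) = -0.32178
  0.55·ln(0.55/0.01) = 2.20403
D(P‖Q) = 1.8516 nats.

1.8516 nats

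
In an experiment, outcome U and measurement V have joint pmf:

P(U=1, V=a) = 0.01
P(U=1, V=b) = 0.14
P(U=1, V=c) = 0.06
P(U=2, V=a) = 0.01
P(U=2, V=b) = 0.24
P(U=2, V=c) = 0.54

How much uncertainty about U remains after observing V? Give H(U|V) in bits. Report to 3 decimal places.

0.662 bits

Marginals: p(U) = (0.2100, 0.7900), p(V) = (0.0200, 0.3800, 0.6000).
H(U|V) = Σ p(V) · H(U|V=·).
  V=a: p=0.0200, H(U|V=a) = 1.0000
  V=b: p=0.3800, H(U|V=b) = 0.9495
  V=c: p=0.6000, H(U|V=c) = 0.4690
Weighted sum = 0.662 bits.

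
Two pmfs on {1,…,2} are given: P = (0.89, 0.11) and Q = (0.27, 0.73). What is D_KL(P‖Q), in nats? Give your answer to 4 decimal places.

0.8534 nats

D(P‖Q) = Σ p·ln(p/q).
  0.89·ln(0.89/0.27) = 1.06159
  0.11·ln(0.11/0.73) = -0.20818
D(P‖Q) = 0.8534 nats.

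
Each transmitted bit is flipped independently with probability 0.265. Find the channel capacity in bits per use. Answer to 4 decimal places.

Binary symmetric channel: C = 1 − h₂(ε) where h₂ is the binary entropy function.
h₂(0.265) = −0.265·log₂0.265 − 0.735·log₂0.735 = 0.8342.
C = 1 − 0.8342 = 0.1658 bits per channel use.

0.1658 bits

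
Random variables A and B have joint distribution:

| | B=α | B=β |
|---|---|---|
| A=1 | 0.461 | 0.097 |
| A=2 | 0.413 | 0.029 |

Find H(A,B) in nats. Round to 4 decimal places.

H(A,B) = −Σ p(x,y)·ln p(x,y) over all 4 cells.
  cell (1,α): −0.461·ln0.461 = 0.35698
  cell (1,β): −0.097·ln0.097 = 0.22631
  cell (2,α): −0.413·ln0.413 = 0.36522
  cell (2,β): −0.029·ln0.029 = 0.10267
Sum = 1.0512 nats.

1.0512 nats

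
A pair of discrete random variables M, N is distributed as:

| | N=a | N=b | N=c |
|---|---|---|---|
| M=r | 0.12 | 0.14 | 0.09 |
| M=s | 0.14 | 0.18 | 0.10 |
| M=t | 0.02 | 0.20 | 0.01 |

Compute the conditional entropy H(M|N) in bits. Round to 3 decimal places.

1.426 bits

Chain rule: H(M|N) = H(M,N) − H(N).
Marginals: p(M) = (0.3500, 0.4200, 0.2300), p(N) = (0.2800, 0.5200, 0.2000).
H(M,N) = 2.8951 bits; H(N) = 1.4692 bits.
H(M|N) = 2.8951 − 1.4692 = 1.426 bits.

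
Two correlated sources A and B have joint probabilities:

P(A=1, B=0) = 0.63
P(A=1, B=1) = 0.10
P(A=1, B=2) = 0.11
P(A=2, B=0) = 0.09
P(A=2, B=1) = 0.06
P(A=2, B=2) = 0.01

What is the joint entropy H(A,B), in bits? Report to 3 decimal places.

1.725 bits

H(A,B) = −Σ p(x,y)·log₂ p(x,y) over all 6 cells.
  cell (1,0): −0.63·log₂0.63 = 0.4199
  cell (1,1): −0.10·log₂0.10 = 0.3322
  cell (1,2): −0.11·log₂0.11 = 0.3503
  cell (2,0): −0.09·log₂0.09 = 0.3127
  cell (2,1): −0.06·log₂0.06 = 0.2435
  cell (2,2): −0.01·log₂0.01 = 0.0664
Sum = 1.725 bits.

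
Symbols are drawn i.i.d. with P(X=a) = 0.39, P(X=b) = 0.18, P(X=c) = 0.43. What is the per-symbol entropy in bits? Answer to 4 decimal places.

H(X) = −Σ p·log₂ p.
  −(0.39)·log₂(0.39) = 0.52980
  −(0.18)·log₂(0.18) = 0.44531
  −(0.43)·log₂(0.43) = 0.52356
Sum: 0.52980 + 0.44531 + 0.52356 = 1.4987 bits.

1.4987 bits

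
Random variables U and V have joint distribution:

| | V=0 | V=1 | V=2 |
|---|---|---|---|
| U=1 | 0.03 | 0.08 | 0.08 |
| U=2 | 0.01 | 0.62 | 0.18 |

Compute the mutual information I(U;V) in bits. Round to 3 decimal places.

Marginals: p(U) = (0.1900, 0.8100), p(V) = (0.0400, 0.7000, 0.2600).
I(U;V) = H(U) + H(V) − H(U,V).
H(U) = 0.7015, H(V) = 1.0512, H(U,V) = 1.6741.
I(U;V) = 0.7015 + 1.0512 − 1.6741 = 0.079 bits.

0.079 bits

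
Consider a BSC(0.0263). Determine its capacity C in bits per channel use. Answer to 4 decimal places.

0.8245 bits

Binary symmetric channel: C = 1 − h₂(ε) where h₂ is the binary entropy function.
h₂(0.0263) = −0.0263·log₂0.0263 − 0.9737·log₂0.9737 = 0.1755.
C = 1 − 0.1755 = 0.8245 bits per channel use.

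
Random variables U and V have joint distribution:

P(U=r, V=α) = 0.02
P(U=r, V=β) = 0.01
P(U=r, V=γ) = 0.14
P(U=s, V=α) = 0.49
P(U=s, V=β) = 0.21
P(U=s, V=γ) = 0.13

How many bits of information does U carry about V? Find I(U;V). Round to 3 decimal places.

Marginals: p(U) = (0.1700, 0.8300), p(V) = (0.5100, 0.2200, 0.2700).
I(U;V) = H(U) + H(V) − H(U,V).
H(U) = 0.6577, H(V) = 1.4860, H(U,V) = 1.9362.
I(U;V) = 0.6577 + 1.4860 − 1.9362 = 0.208 bits.

0.208 bits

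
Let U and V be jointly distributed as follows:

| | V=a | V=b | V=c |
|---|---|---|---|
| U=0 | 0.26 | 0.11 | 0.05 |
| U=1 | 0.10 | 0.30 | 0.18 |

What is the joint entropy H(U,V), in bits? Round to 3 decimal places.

2.370 bits

H(U,V) = −Σ p(x,y)·log₂ p(x,y) over all 6 cells.
  cell (0,a): −0.26·log₂0.26 = 0.5053
  cell (0,b): −0.11·log₂0.11 = 0.3503
  cell (0,c): −0.05·log₂0.05 = 0.2161
  cell (1,a): −0.10·log₂0.10 = 0.3322
  cell (1,b): −0.30·log₂0.30 = 0.5211
  cell (1,c): −0.18·log₂0.18 = 0.4453
Sum = 2.370 bits.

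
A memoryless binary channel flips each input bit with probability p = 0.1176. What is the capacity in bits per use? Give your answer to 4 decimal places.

Binary symmetric channel: C = 1 − h₂(ε) where h₂ is the binary entropy function.
h₂(0.1176) = −0.1176·log₂0.1176 − 0.8824·log₂0.8824 = 0.5224.
C = 1 − 0.5224 = 0.4776 bits per channel use.

0.4776 bits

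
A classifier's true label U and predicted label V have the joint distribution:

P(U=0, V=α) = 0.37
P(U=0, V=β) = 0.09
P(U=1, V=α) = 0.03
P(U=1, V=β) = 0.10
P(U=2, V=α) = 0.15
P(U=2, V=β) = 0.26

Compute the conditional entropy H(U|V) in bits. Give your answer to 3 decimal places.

1.250 bits

Marginals: p(U) = (0.4600, 0.1300, 0.4100), p(V) = (0.5500, 0.4500).
H(U|V) = Σ p(V) · H(U|V=·).
  V=α: p=0.5500, H(U|V=α) = 1.1249
  V=β: p=0.4500, H(U|V=β) = 1.4039
Weighted sum = 1.250 bits.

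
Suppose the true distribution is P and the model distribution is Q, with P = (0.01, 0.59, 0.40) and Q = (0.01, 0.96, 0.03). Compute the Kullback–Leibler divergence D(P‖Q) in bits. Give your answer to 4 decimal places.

1.0804 bits

D(P‖Q) = Σ p·log₂(p/q).
  0.01·log₂(0.01/0.01) = 0.00000
  0.59·log₂(0.59/0.96) = -0.41437
  0.40·log₂(0.40/0.03) = 1.49479
D(P‖Q) = 1.0804 bits.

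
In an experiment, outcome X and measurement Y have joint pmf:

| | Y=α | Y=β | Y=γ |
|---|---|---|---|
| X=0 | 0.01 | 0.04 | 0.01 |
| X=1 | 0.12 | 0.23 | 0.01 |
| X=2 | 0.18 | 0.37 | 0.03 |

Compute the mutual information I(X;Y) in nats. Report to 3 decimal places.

0.010 nats

Marginals: p(X) = (0.0600, 0.3600, 0.5800), p(Y) = (0.3100, 0.6400, 0.0500).
I(X;Y) = H(X) + H(Y) − H(X,Y).
H(X) = 0.8525, H(Y) = 0.7985, H(X,Y) = 1.6411.
I(X;Y) = 0.8525 + 0.7985 − 1.6411 = 0.010 nats.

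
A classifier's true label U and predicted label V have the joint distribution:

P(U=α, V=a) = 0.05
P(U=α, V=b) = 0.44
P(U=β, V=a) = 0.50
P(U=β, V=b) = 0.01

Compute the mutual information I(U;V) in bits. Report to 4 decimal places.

Marginals: p(U) = (0.4900, 0.5100), p(V) = (0.5500, 0.4500).
I(U;V) = H(U) + H(V) − H(U,V).
H(U) = 0.9997, H(V) = 0.9928, H(U,V) = 1.3037.
I(U;V) = 0.9997 + 0.9928 − 1.3037 = 0.6888 bits.

0.6888 bits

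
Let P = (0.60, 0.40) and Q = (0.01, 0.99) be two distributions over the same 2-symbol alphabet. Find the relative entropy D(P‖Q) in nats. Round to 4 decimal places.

D(P‖Q) = Σ p·ln(p/q).
  0.60·ln(0.60/0.01) = 2.45661
  0.40·ln(0.40/0.99) = -0.36250
D(P‖Q) = 2.0941 nats.

2.0941 nats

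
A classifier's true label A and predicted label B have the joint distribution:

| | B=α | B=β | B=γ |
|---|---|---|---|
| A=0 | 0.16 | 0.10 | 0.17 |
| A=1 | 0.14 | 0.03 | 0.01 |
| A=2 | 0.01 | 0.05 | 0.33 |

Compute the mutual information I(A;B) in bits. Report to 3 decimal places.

0.348 bits

Marginals: p(A) = (0.4300, 0.1800, 0.3900), p(B) = (0.3100, 0.1800, 0.5100).
I(A;B) = H(A) + H(B) − H(A,B).
H(A) = 1.4987, H(B) = 1.4645, H(A,B) = 2.6155.
I(A;B) = 1.4987 + 1.4645 − 2.6155 = 0.348 bits.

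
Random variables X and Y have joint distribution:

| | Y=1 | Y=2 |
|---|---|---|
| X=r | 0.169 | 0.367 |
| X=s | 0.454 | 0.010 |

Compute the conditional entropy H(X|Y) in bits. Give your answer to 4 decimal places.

0.5920 bits

Marginals: p(X) = (0.5360, 0.4640), p(Y) = (0.6230, 0.3770).
H(X|Y) = Σ p(Y) · H(X|Y=·).
  Y=1: p=0.6230, H(X|Y=1) = 0.8433
  Y=2: p=0.3770, H(X|Y=2) = 0.1767
Weighted sum = 0.5920 bits.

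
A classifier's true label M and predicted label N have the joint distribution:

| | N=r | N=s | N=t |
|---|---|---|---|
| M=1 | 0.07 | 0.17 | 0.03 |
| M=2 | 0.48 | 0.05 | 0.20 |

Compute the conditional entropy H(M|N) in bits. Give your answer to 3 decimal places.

0.601 bits

Chain rule: H(M|N) = H(M,N) − H(N).
Marginals: p(M) = (0.2700, 0.7300), p(N) = (0.5500, 0.2200, 0.2300).
H(M,N) = 2.0437 bits; H(N) = 1.4426 bits.
H(M|N) = 2.0437 − 1.4426 = 0.601 bits.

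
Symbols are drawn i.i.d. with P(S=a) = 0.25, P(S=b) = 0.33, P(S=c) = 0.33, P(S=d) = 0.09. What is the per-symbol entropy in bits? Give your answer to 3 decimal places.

1.868 bits

H(S) = −Σ p·log₂ p.
  −(0.25)·log₂(0.25) = 0.5000
  −(0.33)·log₂(0.33) = 0.5278
  −(0.33)·log₂(0.33) = 0.5278
  −(0.09)·log₂(0.09) = 0.3127
Sum: 0.5000 + 0.5278 + 0.5278 + 0.3127 = 1.868 bits.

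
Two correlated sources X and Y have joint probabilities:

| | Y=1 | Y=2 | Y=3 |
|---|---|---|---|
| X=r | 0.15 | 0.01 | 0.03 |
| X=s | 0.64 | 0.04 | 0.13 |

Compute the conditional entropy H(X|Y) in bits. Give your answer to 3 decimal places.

0.701 bits

Chain rule: H(X|Y) = H(X,Y) − H(Y).
Marginals: p(X) = (0.1900, 0.8100), p(Y) = (0.7900, 0.0500, 0.1600).
H(X,Y) = 1.6092 bits; H(Y) = 0.9078 bits.
H(X|Y) = 1.6092 − 0.9078 = 0.701 bits.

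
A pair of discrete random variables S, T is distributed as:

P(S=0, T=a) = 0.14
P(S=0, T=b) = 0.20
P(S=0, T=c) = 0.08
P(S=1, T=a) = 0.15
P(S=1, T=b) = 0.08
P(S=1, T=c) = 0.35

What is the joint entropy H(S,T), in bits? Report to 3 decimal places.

H(S,T) = −Σ p(x,y)·log₂ p(x,y) over all 6 cells.
  cell (0,a): −0.14·log₂0.14 = 0.3971
  cell (0,b): −0.20·log₂0.20 = 0.4644
  cell (0,c): −0.08·log₂0.08 = 0.2915
  cell (1,a): −0.15·log₂0.15 = 0.4105
  cell (1,b): −0.08·log₂0.08 = 0.2915
  cell (1,c): −0.35·log₂0.35 = 0.5301
Sum = 2.385 bits.

2.385 bits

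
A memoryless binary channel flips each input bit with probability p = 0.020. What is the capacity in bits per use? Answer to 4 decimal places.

Binary symmetric channel: C = 1 − h₂(ε) where h₂ is the binary entropy function.
h₂(0.020) = −0.020·log₂0.020 − 0.980·log₂0.980 = 0.1414.
C = 1 − 0.1414 = 0.8586 bits per channel use.

0.8586 bits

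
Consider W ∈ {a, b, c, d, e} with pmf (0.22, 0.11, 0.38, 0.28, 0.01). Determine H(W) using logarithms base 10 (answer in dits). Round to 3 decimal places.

H(W) = −Σ p·log₁₀ p.
  −(0.22)·log₁₀(0.22) = 0.1447
  −(0.11)·log₁₀(0.11) = 0.1054
  −(0.38)·log₁₀(0.38) = 0.1597
  −(0.28)·log₁₀(0.28) = 0.1548
  −(0.01)·log₁₀(0.01) = 0.0200
Sum: 0.1447 + 0.1054 + 0.1597 + 0.1548 + 0.0200 = 0.585 dits.

0.585 dits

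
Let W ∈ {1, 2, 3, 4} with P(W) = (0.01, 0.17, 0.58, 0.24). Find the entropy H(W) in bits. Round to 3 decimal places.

1.451 bits

H(W) = −Σ p·log₂ p.
  −(0.01)·log₂(0.01) = 0.0664
  −(0.17)·log₂(0.17) = 0.4346
  −(0.58)·log₂(0.58) = 0.4558
  −(0.24)·log₂(0.24) = 0.4941
Sum: 0.0664 + 0.4346 + 0.4558 + 0.4941 = 1.451 bits.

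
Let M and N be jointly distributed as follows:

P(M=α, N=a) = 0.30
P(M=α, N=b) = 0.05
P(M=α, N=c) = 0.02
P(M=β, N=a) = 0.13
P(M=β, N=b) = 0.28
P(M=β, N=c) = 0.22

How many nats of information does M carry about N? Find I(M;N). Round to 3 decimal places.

0.186 nats

Marginals: p(M) = (0.3700, 0.6300), p(N) = (0.4300, 0.3300, 0.2400).
I(M;N) = Σ p(x,y)·ln[p(x,y)/(p(x)p(y))].
  (α,a): 0.30·ln(1.8856) = 0.1903
  (α,b): 0.05·ln(0.4095) = -0.0446
  (α,c): 0.02·ln(0.2252) = -0.0298
  (β,a): 0.13·ln(0.4799) = -0.0954
  (β,b): 0.28·ln(1.3468) = 0.0834
  (β,c): 0.22·ln(1.4550) = 0.0825
Sum = 0.186 nats.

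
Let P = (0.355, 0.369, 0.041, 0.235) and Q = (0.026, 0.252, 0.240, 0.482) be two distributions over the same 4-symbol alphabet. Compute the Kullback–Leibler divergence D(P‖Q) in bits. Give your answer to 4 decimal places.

D(P‖Q) = Σ p·log₂(p/q).
  0.355·log₂(0.355/0.026) = 1.33879
  0.369·log₂(0.369/0.252) = 0.20302
  0.041·log₂(0.041/0.240) = -0.10452
  0.235·log₂(0.235/0.482) = -0.24355
D(P‖Q) = 1.1937 bits.

1.1937 bits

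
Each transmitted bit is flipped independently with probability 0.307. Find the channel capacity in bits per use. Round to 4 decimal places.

Binary symmetric channel: C = 1 − h₂(ε) where h₂ is the binary entropy function.
h₂(0.307) = −0.307·log₂0.307 − 0.693·log₂0.693 = 0.8897.
C = 1 − 0.8897 = 0.1103 bits per channel use.

0.1103 bits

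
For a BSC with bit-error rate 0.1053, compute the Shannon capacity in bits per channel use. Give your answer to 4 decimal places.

Binary symmetric channel: C = 1 − h₂(ε) where h₂ is the binary entropy function.
h₂(0.1053) = −0.1053·log₂0.1053 − 0.8947·log₂0.8947 = 0.4856.
C = 1 − 0.4856 = 0.5144 bits per channel use.

0.5144 bits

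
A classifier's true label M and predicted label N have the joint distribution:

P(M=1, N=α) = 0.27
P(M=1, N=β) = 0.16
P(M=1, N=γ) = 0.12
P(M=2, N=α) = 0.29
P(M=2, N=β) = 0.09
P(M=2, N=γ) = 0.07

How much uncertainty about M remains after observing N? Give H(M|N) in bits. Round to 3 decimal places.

0.976 bits

Marginals: p(M) = (0.5500, 0.4500), p(N) = (0.5600, 0.2500, 0.1900).
H(M|N) = Σ p(N) · H(M|N=·).
  N=α: p=0.5600, H(M|N=α) = 0.9991
  N=β: p=0.2500, H(M|N=β) = 0.9427
  N=γ: p=0.1900, H(M|N=γ) = 0.9495
Weighted sum = 0.976 bits.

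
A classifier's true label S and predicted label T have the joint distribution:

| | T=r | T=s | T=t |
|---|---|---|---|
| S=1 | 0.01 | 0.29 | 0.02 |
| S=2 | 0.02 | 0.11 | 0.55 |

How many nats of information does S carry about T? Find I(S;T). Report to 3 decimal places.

0.286 nats

Marginals: p(S) = (0.3200, 0.6800), p(T) = (0.0300, 0.4000, 0.5700).
I(S;T) = Σ p(x,y)·ln[p(x,y)/(p(x)p(y))].
  (1,r): 0.01·ln(1.0417) = 0.0004
  (1,s): 0.29·ln(2.2656) = 0.2372
  (1,t): 0.02·ln(0.1096) = -0.0442
  (2,r): 0.02·ln(0.9804) = -0.0004
  (2,s): 0.11·ln(0.4044) = -0.0996
  (2,t): 0.55·ln(1.4190) = 0.1925
Sum = 0.286 nats.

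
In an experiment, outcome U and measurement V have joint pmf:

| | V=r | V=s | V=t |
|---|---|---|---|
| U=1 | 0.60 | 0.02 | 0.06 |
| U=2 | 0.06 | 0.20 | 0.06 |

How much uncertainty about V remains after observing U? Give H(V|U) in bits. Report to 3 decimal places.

Chain rule: H(V|U) = H(U,V) − H(U).
Marginals: p(U) = (0.6800, 0.3200), p(V) = (0.6600, 0.2200, 0.1200).
H(U,V) = 1.7500 bits; H(U) = 0.9044 bits.
H(V|U) = 1.7500 − 0.9044 = 0.846 bits.

0.846 bits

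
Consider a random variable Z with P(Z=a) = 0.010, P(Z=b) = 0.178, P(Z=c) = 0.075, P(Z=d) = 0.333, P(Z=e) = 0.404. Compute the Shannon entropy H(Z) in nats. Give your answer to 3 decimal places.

H(Z) = −Σ p·ln p.
  −(0.010)·ln(0.010) = 0.0461
  −(0.178)·ln(0.178) = 0.3072
  −(0.075)·ln(0.075) = 0.1943
  −(0.333)·ln(0.333) = 0.3662
  −(0.404)·ln(0.404) = 0.3662
Sum: 0.0461 + 0.3072 + 0.1943 + 0.3662 + 0.3662 = 1.280 nats.

1.280 nats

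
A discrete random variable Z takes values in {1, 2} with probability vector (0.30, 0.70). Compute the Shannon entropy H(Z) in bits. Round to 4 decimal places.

0.8813 bits

H(Z) = −Σ p·log₂ p.
  −(0.30)·log₂(0.30) = 0.52109
  −(0.70)·log₂(0.70) = 0.36020
Sum: 0.52109 + 0.36020 = 0.8813 bits.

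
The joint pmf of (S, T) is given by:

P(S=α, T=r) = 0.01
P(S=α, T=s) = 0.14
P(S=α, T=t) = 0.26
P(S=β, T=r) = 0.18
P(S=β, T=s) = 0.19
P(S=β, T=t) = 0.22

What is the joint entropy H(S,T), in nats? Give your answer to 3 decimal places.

1.629 nats

H(S,T) = −Σ p(x,y)·ln p(x,y) over all 6 cells.
  cell (α,r): −0.01·ln0.01 = 0.0461
  cell (α,s): −0.14·ln0.14 = 0.2753
  cell (α,t): −0.26·ln0.26 = 0.3502
  cell (β,r): −0.18·ln0.18 = 0.3087
  cell (β,s): −0.19·ln0.19 = 0.3155
  cell (β,t): −0.22·ln0.22 = 0.3331
Sum = 1.629 nats.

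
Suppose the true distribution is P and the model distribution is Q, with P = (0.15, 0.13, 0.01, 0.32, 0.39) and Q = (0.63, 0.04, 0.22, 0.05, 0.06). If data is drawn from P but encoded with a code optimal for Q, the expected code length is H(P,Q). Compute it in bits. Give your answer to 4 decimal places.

3.6915 bits

H(P,Q) = −Σ p·log₂ q.
  −0.15·log₂(0.63) = 0.09999
  −0.13·log₂(0.04) = 0.60370
  −0.01·log₂(0.22) = 0.02184
  −0.32·log₂(0.05) = 1.38302
  −0.39·log₂(0.06) = 1.58297
H(P,Q) = 3.6915 bits.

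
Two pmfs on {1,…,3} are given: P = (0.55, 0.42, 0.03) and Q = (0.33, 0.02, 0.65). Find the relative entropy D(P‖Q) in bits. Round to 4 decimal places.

D(P‖Q) = Σ p·log₂(p/q).
  0.55·log₂(0.55/0.33) = 0.40533
  0.42·log₂(0.42/0.02) = 1.84477
  0.03·log₂(0.03/0.65) = -0.13312
D(P‖Q) = 2.1170 bits.

2.1170 bits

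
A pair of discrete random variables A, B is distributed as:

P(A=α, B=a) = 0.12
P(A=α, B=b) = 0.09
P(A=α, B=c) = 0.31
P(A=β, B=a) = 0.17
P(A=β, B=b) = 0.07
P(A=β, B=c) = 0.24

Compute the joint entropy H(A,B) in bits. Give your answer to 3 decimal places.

2.401 bits

H(A,B) = −Σ p(x,y)·log₂ p(x,y) over all 6 cells.
  cell (α,a): −0.12·log₂0.12 = 0.3671
  cell (α,b): −0.09·log₂0.09 = 0.3127
  cell (α,c): −0.31·log₂0.31 = 0.5238
  cell (β,a): −0.17·log₂0.17 = 0.4346
  cell (β,b): −0.07·log₂0.07 = 0.2686
  cell (β,c): −0.24·log₂0.24 = 0.4941
Sum = 2.401 bits.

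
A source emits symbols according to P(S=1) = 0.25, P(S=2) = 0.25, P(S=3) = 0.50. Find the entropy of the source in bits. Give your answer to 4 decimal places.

H(S) = −Σ p·log₂ p.
  −(0.25)·log₂(0.25) = 0.50000
  −(0.25)·log₂(0.25) = 0.50000
  −(0.50)·log₂(0.50) = 0.50000
Sum: 0.50000 + 0.50000 + 0.50000 = 1.5000 bits.

1.5000 bits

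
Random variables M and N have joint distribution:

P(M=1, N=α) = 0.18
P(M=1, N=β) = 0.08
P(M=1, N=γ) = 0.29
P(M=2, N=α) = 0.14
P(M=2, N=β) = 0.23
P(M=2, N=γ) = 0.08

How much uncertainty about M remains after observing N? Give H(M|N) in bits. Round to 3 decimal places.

Chain rule: H(M|N) = H(M,N) − H(N).
Marginals: p(M) = (0.5500, 0.4500), p(N) = (0.3200, 0.3100, 0.3700).
H(M,N) = 2.4310 bits; H(N) = 1.5806 bits.
H(M|N) = 2.4310 − 1.5806 = 0.850 bits.

0.850 bits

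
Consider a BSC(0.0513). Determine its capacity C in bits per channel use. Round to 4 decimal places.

0.7081 bits

Binary symmetric channel: C = 1 − h₂(ε) where h₂ is the binary entropy function.
h₂(0.0513) = −0.0513·log₂0.0513 − 0.9487·log₂0.9487 = 0.2919.
C = 1 − 0.2919 = 0.7081 bits per channel use.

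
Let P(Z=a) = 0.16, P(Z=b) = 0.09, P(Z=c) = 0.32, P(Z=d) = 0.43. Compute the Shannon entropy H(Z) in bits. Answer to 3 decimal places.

H(Z) = −Σ p·log₂ p.
  −(0.16)·log₂(0.16) = 0.4230
  −(0.09)·log₂(0.09) = 0.3127
  −(0.32)·log₂(0.32) = 0.5260
  −(0.43)·log₂(0.43) = 0.5236
Sum: 0.4230 + 0.3127 + 0.5260 + 0.5236 = 1.785 bits.

1.785 bits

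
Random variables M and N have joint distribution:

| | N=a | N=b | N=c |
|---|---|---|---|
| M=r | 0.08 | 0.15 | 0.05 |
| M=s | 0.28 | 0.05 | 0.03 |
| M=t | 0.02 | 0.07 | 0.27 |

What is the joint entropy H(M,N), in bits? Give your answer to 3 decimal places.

H(M,N) = −Σ p(x,y)·log₂ p(x,y) over all 9 cells.
  cell (r,a): −0.08·log₂0.08 = 0.2915
  cell (r,b): −0.15·log₂0.15 = 0.4105
  cell (r,c): −0.05·log₂0.05 = 0.2161
  cell (s,a): −0.28·log₂0.28 = 0.5142
  cell (s,b): −0.05·log₂0.05 = 0.2161
  cell (s,c): −0.03·log₂0.03 = 0.1518
  cell (t,a): −0.02·log₂0.02 = 0.1129
  cell (t,b): −0.07·log₂0.07 = 0.2686
  cell (t,c): −0.27·log₂0.27 = 0.5100
Sum = 2.692 bits.

2.692 bits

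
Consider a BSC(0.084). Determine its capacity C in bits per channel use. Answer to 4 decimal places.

0.5839 bits

Binary symmetric channel: C = 1 − h₂(ε) where h₂ is the binary entropy function.
h₂(0.084) = −0.084·log₂0.084 − 0.916·log₂0.916 = 0.4161.
C = 1 − 0.4161 = 0.5839 bits per channel use.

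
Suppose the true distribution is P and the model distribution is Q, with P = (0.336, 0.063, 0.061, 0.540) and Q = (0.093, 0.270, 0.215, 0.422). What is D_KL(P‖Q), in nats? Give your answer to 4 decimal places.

0.3962 nats

D(P‖Q) = Σ p·ln(p/q).
  0.336·ln(0.336/0.093) = 0.43160
  0.063·ln(0.063/0.270) = -0.09168
  0.061·ln(0.061/0.215) = -0.07685
  0.540·ln(0.540/0.422) = 0.13314
D(P‖Q) = 0.3962 nats.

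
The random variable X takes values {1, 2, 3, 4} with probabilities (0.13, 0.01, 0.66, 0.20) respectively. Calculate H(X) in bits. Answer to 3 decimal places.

H(X) = −Σ p·log₂ p.
  −(0.13)·log₂(0.13) = 0.3826
  −(0.01)·log₂(0.01) = 0.0664
  −(0.66)·log₂(0.66) = 0.3956
  −(0.20)·log₂(0.20) = 0.4644
Sum: 0.3826 + 0.0664 + 0.3956 + 0.4644 = 1.309 bits.

1.309 bits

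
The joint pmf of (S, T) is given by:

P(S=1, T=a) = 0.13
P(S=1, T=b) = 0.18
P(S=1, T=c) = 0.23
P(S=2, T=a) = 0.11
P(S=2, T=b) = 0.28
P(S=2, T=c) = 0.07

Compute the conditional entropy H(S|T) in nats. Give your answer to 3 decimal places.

0.636 nats

Chain rule: H(S|T) = H(S,T) − H(T).
Marginals: p(S) = (0.5400, 0.4600), p(T) = (0.2400, 0.4600, 0.3000).
H(S,T) = 1.6973 nats; H(T) = 1.0609 nats.
H(S|T) = 1.6973 − 1.0609 = 0.636 nats.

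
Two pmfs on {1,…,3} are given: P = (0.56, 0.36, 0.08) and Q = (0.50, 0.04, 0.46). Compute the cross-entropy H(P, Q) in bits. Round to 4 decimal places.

2.3214 bits

H(P,Q) = −Σ p·log₂ q.
  −0.56·log₂(0.50) = 0.56000
  −0.36·log₂(0.04) = 1.67179
  −0.08·log₂(0.46) = 0.08962
H(P,Q) = 2.3214 bits.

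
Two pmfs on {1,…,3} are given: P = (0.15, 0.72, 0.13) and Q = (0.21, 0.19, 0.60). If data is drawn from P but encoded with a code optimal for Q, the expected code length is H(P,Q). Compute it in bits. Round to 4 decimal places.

H(P,Q) = −Σ p·log₂ q.
  −0.15·log₂(0.21) = 0.33773
  −0.72·log₂(0.19) = 1.72507
  −0.13·log₂(0.60) = 0.09581
H(P,Q) = 2.1586 bits.

2.1586 bits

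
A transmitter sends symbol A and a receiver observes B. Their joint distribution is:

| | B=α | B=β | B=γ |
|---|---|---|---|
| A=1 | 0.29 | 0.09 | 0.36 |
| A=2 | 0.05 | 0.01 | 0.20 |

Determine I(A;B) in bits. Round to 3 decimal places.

Marginals: p(A) = (0.7400, 0.2600), p(B) = (0.3400, 0.1000, 0.5600).
I(A;B) = Σ p(x,y)·log₂[p(x,y)/(p(x)p(y))].
  (1,α): 0.29·log₂(1.1526) = 0.0594
  (1,β): 0.09·log₂(1.2162) = 0.0254
  (1,γ): 0.36·log₂(0.8687) = -0.0731
  (2,α): 0.05·log₂(0.5656) = -0.0411
  (2,β): 0.01·log₂(0.3846) = -0.0138
  (2,γ): 0.20·log₂(1.3736) = 0.0916
Sum = 0.048 bits.

0.048 bits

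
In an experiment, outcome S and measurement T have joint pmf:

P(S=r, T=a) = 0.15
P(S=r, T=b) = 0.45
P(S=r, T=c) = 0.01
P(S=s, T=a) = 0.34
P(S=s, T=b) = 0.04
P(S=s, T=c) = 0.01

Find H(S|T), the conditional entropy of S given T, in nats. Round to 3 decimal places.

Chain rule: H(S|T) = H(S,T) − H(T).
Marginals: p(S) = (0.6100, 0.3900), p(T) = (0.4900, 0.4900, 0.0200).
H(S,T) = 1.2316 nats; H(T) = 0.7773 nats.
H(S|T) = 1.2316 − 0.7773 = 0.454 nats.

0.454 nats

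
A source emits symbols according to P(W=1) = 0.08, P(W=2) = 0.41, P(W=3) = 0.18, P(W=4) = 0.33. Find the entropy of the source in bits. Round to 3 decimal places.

H(W) = −Σ p·log₂ p.
  −(0.08)·log₂(0.08) = 0.2915
  −(0.41)·log₂(0.41) = 0.5274
  −(0.18)·log₂(0.18) = 0.4453
  −(0.33)·log₂(0.33) = 0.5278
Sum: 0.2915 + 0.5274 + 0.4453 + 0.5278 = 1.792 bits.

1.792 bits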